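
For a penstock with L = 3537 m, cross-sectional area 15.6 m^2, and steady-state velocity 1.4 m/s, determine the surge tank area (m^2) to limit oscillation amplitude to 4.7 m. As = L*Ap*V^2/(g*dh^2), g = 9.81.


As = 3537 * 15.6 * 1.4^2 / (9.81 * 4.7^2) = 499.0580 m^2


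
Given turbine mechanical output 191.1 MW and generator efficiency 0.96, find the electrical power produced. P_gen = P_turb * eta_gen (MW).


P_gen = 191.1 * 0.96 = 183.4560 MW


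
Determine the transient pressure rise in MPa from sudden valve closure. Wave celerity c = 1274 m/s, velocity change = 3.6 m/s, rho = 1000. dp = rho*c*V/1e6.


dp = 1000 * 1274 * 3.6 / 1e6 = 4.5864 MPa


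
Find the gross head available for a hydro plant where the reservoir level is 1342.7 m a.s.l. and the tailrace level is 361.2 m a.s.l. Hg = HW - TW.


Hg = 1342.7 - 361.2 = 981.5000 m


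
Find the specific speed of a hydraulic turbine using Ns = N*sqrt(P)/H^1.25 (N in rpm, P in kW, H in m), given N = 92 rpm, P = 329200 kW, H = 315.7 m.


Ns = 92 * 329200^0.5 / 315.7^1.25 = 39.6666


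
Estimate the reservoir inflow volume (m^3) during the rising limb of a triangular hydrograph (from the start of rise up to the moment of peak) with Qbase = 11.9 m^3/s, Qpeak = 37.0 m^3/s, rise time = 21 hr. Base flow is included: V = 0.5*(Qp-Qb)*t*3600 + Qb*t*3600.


V = 0.5*(37.0 - 11.9)*21*3600 + 11.9*21*3600 = 1.8484e+06 m^3


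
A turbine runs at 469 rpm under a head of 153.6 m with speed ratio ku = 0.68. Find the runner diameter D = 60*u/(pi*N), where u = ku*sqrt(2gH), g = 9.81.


u = 0.68 * sqrt(2*9.81*153.6) = 37.3297 m/s
D = 60 * 37.3297 / (pi * 469) = 1.5201 m


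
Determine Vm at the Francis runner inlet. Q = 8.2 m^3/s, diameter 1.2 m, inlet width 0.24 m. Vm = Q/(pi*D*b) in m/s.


Vm = 8.2 / (pi * 1.2 * 0.24) = 9.0630 m/s


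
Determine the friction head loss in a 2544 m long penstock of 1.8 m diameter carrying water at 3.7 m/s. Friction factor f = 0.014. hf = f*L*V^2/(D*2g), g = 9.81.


hf = 0.014 * 2544 * 3.7^2 / (1.8 * 2 * 9.81) = 13.8063 m


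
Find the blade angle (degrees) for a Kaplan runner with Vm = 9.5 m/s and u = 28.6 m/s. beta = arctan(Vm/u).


beta = arctan(9.5 / 28.6) = 18.3748 degrees


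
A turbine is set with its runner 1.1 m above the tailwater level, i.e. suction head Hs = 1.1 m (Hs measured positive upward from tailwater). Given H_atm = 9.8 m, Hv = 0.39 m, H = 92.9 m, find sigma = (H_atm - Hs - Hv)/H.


sigma = (9.8 - 1.1 - 0.39) / 92.9 = 0.0895


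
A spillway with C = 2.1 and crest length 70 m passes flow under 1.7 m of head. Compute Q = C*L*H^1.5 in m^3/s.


Q = 2.1 * 70 * 1.7^1.5 = 325.8297 m^3/s


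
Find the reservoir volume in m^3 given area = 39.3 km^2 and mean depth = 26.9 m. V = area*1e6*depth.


V = 39.3 * 1e6 * 26.9 = 1.0572e+09 m^3


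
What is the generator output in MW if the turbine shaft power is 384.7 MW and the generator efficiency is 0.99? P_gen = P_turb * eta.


P_gen = 384.7 * 0.99 = 380.8530 MW


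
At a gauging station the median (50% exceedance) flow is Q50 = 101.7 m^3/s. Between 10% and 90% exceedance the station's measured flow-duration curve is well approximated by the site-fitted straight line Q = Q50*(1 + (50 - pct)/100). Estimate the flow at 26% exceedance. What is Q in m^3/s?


Q = 101.7 * (1 + (50 - 26)/100) = 126.1080 m^3/s


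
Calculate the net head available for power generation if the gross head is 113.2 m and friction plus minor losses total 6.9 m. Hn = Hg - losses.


Hn = 113.2 - 6.9 = 106.3000 m


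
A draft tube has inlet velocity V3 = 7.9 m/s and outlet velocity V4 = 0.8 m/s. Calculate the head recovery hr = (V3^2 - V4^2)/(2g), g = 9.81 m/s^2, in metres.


hr = (7.9^2 - 0.8^2) / (2*9.81) = 3.1483 m


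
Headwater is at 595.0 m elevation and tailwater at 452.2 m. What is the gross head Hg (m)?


Hg = 595.0 - 452.2 = 142.8000 m


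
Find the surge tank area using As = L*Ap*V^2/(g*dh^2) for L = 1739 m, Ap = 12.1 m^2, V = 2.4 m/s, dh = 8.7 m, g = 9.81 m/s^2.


As = 1739 * 12.1 * 2.4^2 / (9.81 * 8.7^2) = 163.2300 m^2


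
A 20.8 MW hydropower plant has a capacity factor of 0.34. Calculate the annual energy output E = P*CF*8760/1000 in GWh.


E = 20.8 * 0.34 * 8760 / 1000 = 61.9507 GWh


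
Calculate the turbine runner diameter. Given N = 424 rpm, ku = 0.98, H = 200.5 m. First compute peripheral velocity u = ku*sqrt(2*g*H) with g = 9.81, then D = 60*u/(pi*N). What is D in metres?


u = 0.98 * sqrt(2*9.81*200.5) = 61.4657 m/s
D = 60 * 61.4657 / (pi * 424) = 2.7687 m


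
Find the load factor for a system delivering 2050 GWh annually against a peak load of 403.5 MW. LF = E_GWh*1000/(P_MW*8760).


LF = 2050 * 1000 / (403.5 * 8760) = 0.5800


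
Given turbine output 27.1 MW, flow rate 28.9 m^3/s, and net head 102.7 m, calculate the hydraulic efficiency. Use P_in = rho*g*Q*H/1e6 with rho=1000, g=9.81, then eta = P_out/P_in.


P_in = 1000 * 9.81 * 28.9 * 102.7 / 1e6 = 29.1164 MW
eta = 27.1 / 29.1164 = 0.9307


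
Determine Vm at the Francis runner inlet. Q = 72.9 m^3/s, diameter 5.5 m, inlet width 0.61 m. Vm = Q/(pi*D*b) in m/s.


Vm = 72.9 / (pi * 5.5 * 0.61) = 6.9165 m/s


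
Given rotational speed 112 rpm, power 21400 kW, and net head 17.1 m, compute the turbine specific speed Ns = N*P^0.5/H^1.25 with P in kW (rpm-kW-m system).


Ns = 112 * 21400^0.5 / 17.1^1.25 = 471.1723


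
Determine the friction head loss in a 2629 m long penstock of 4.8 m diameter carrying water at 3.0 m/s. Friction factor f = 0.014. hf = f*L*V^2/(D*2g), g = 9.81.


hf = 0.014 * 2629 * 3.0^2 / (4.8 * 2 * 9.81) = 3.5174 m


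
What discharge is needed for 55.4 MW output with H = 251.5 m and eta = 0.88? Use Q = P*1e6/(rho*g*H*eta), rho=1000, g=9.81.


Q = 55.4 * 1e6 / (1000 * 9.81 * 251.5 * 0.88) = 25.5164 m^3/s


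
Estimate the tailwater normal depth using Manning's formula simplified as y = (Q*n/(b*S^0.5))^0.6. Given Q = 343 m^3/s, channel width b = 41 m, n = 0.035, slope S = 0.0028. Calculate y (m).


y = (343 * 0.035 / (41 * 0.0028^0.5))^0.6 = 2.7913 m


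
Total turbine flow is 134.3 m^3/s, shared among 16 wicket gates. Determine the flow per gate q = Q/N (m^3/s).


q = 134.3 / 16 = 8.3938 m^3/s


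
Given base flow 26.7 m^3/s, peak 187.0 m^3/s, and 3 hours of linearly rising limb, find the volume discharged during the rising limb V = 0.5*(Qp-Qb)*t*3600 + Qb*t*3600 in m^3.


V = 0.5*(187.0 - 26.7)*3*3600 + 26.7*3*3600 = 1.1540e+06 m^3


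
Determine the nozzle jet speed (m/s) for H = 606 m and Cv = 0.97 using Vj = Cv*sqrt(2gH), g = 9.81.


Vj = 0.97 * sqrt(2*9.81*606) = 105.7688 m/s


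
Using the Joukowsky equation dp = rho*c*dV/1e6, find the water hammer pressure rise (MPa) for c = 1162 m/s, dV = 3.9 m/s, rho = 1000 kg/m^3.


dp = 1000 * 1162 * 3.9 / 1e6 = 4.5318 MPa


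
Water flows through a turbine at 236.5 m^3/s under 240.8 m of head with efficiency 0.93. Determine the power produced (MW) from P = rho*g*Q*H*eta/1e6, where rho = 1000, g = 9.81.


P = 1000 * 9.81 * 236.5 * 240.8 * 0.93 / 1e6 = 519.5646 MW


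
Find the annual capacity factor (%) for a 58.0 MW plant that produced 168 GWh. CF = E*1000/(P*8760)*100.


CF = 168 * 1000 / (58.0 * 8760) * 100 = 33.0657 %


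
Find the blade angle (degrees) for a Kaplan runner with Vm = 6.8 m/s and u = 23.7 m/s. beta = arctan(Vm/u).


beta = arctan(6.8 / 23.7) = 16.0092 degrees


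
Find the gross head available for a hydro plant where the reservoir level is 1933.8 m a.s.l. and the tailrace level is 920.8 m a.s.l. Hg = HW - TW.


Hg = 1933.8 - 920.8 = 1013.0000 m


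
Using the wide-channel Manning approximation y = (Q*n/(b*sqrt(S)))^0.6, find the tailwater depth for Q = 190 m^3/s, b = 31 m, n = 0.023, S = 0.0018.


y = (190 * 0.023 / (31 * 0.0018^0.5))^0.6 = 2.0554 m


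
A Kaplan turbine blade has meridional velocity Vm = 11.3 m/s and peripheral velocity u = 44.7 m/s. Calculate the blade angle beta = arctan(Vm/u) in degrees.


beta = arctan(11.3 / 44.7) = 14.1869 degrees


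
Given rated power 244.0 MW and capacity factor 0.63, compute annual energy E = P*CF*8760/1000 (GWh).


E = 244.0 * 0.63 * 8760 / 1000 = 1346.5872 GWh


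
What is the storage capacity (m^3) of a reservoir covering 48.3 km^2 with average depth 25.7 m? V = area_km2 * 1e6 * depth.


V = 48.3 * 1e6 * 25.7 = 1.2413e+09 m^3


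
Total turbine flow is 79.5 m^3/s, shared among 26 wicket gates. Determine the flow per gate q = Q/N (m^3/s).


q = 79.5 / 26 = 3.0577 m^3/s


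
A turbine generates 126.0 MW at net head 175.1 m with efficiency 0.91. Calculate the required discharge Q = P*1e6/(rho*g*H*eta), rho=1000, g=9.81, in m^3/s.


Q = 126.0 * 1e6 / (1000 * 9.81 * 175.1 * 0.91) = 80.6072 m^3/s


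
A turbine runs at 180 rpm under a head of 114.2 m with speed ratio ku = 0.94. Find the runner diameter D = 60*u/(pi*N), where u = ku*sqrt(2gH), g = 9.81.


u = 0.94 * sqrt(2*9.81*114.2) = 44.4949 m/s
D = 60 * 44.4949 / (pi * 180) = 4.7211 m


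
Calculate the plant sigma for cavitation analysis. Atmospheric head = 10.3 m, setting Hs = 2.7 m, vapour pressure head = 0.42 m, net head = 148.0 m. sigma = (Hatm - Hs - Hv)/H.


sigma = (10.3 - 2.7 - 0.42) / 148.0 = 0.0485


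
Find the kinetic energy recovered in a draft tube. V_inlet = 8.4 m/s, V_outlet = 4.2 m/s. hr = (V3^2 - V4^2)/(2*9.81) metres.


hr = (8.4^2 - 4.2^2) / (2*9.81) = 2.6972 m


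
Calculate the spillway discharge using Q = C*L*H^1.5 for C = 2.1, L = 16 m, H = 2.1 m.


Q = 2.1 * 16 * 2.1^1.5 = 102.2512 m^3/s


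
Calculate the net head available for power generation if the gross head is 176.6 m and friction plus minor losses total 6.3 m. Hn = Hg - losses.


Hn = 176.6 - 6.3 = 170.3000 m


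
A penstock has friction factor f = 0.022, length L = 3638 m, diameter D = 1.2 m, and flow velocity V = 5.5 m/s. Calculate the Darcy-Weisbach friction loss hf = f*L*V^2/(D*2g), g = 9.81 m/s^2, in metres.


hf = 0.022 * 3638 * 5.5^2 / (1.2 * 2 * 9.81) = 102.8325 m


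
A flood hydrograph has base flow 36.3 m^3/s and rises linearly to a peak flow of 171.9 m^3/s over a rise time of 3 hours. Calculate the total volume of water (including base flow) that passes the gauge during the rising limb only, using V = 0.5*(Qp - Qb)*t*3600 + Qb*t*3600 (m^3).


V = 0.5*(171.9 - 36.3)*3*3600 + 36.3*3*3600 = 1.1243e+06 m^3


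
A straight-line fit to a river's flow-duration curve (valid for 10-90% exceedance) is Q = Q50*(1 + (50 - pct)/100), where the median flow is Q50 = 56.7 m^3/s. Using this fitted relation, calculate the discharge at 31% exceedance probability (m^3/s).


Q = 56.7 * (1 + (50 - 31)/100) = 67.4730 m^3/s


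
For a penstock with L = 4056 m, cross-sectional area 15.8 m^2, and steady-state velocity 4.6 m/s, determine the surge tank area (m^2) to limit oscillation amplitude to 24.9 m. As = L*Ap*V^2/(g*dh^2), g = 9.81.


As = 4056 * 15.8 * 4.6^2 / (9.81 * 24.9^2) = 222.9477 m^2


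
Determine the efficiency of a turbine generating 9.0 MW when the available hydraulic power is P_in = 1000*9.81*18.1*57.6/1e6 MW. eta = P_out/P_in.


P_in = 1000 * 9.81 * 18.1 * 57.6 / 1e6 = 10.2275 MW
eta = 9.0 / 10.2275 = 0.8800


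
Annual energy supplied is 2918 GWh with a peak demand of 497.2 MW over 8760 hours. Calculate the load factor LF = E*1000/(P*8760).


LF = 2918 * 1000 / (497.2 * 8760) = 0.6700


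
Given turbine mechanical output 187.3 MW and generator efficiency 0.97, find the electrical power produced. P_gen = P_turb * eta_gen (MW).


P_gen = 187.3 * 0.97 = 181.6810 MW


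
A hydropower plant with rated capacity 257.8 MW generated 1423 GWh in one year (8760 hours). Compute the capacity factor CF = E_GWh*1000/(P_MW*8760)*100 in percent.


CF = 1423 * 1000 / (257.8 * 8760) * 100 = 63.0112 %


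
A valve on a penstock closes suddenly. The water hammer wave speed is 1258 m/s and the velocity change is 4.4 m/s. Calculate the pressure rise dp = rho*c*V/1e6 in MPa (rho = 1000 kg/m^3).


dp = 1000 * 1258 * 4.4 / 1e6 = 5.5352 MPa


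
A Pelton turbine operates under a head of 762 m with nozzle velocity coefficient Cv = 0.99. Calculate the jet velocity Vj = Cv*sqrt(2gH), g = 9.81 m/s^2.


Vj = 0.99 * sqrt(2*9.81*762) = 121.0493 m/s


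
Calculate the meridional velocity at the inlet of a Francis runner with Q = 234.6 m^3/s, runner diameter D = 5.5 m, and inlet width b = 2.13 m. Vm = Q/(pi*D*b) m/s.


Vm = 234.6 / (pi * 5.5 * 2.13) = 6.3743 m/s


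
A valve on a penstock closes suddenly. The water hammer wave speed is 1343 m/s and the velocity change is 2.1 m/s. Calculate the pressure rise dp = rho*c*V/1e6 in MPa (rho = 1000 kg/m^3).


dp = 1000 * 1343 * 2.1 / 1e6 = 2.8203 MPa


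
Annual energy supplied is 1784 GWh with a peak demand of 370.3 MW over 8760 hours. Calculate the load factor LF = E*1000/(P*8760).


LF = 1784 * 1000 / (370.3 * 8760) = 0.5500


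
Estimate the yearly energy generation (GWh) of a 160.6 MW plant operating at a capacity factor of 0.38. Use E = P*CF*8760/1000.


E = 160.6 * 0.38 * 8760 / 1000 = 534.6053 GWh


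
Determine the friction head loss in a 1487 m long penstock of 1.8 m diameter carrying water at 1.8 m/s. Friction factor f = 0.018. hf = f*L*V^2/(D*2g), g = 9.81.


hf = 0.018 * 1487 * 1.8^2 / (1.8 * 2 * 9.81) = 2.4556 m


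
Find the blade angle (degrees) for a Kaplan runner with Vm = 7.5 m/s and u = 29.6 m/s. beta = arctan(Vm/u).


beta = arctan(7.5 / 29.6) = 14.2183 degrees


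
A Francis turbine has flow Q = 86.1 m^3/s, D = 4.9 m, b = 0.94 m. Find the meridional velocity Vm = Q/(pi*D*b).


Vm = 86.1 / (pi * 4.9 * 0.94) = 5.9502 m/s


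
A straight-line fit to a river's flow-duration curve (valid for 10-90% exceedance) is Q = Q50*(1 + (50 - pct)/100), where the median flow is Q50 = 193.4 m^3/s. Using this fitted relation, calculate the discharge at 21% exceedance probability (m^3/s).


Q = 193.4 * (1 + (50 - 21)/100) = 249.4860 m^3/s


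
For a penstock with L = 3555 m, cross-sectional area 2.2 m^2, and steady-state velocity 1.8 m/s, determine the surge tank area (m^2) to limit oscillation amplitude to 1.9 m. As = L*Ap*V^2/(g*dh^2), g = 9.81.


As = 3555 * 2.2 * 1.8^2 / (9.81 * 1.9^2) = 715.5353 m^2


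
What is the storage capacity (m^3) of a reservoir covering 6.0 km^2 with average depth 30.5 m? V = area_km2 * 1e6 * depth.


V = 6.0 * 1e6 * 30.5 = 1.8300e+08 m^3


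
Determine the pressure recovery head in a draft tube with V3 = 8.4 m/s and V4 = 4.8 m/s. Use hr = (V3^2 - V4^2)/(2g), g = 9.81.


hr = (8.4^2 - 4.8^2) / (2*9.81) = 2.4220 m


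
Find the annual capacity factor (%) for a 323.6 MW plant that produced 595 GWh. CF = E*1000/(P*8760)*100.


CF = 595 * 1000 / (323.6 * 8760) * 100 = 20.9896 %


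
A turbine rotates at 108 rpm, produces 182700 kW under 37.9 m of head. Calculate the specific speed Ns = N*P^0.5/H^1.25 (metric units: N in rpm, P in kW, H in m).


Ns = 108 * 182700^0.5 / 37.9^1.25 = 490.9011


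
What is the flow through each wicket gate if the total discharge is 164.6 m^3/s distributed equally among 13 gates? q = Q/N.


q = 164.6 / 13 = 12.6615 m^3/s


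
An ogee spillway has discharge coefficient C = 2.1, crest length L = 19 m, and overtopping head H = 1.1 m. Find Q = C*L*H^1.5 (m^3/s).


Q = 2.1 * 19 * 1.1^1.5 = 46.0322 m^3/s


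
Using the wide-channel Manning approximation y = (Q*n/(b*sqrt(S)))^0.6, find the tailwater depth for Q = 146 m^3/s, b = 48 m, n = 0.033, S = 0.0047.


y = (146 * 0.033 / (48 * 0.0047^0.5))^0.6 = 1.2570 m


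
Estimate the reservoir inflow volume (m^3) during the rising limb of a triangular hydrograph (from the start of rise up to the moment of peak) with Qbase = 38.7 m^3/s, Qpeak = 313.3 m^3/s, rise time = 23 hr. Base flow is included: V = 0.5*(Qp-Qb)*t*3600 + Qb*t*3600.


V = 0.5*(313.3 - 38.7)*23*3600 + 38.7*23*3600 = 1.4573e+07 m^3


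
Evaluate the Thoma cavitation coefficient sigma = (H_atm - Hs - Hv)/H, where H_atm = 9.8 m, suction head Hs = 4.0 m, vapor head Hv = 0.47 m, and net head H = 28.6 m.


sigma = (9.8 - 4.0 - 0.47) / 28.6 = 0.1864


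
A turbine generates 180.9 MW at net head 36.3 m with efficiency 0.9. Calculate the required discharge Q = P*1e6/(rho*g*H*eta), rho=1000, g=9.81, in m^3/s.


Q = 180.9 * 1e6 / (1000 * 9.81 * 36.3 * 0.9) = 564.4434 m^3/s


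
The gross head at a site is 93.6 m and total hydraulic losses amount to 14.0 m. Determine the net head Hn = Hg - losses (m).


Hn = 93.6 - 14.0 = 79.6000 m


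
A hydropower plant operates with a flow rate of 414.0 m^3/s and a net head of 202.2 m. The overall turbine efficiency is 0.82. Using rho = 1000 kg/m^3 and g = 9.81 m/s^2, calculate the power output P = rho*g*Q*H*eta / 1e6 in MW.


P = 1000 * 9.81 * 414.0 * 202.2 * 0.82 / 1e6 = 673.3864 MW


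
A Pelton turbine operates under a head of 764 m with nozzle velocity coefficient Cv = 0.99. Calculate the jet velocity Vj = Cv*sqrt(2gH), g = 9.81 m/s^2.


Vj = 0.99 * sqrt(2*9.81*764) = 121.2080 m/s


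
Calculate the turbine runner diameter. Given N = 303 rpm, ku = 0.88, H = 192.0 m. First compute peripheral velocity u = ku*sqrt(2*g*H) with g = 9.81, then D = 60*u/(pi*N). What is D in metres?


u = 0.88 * sqrt(2*9.81*192.0) = 54.0111 m/s
D = 60 * 54.0111 / (pi * 303) = 3.4044 m


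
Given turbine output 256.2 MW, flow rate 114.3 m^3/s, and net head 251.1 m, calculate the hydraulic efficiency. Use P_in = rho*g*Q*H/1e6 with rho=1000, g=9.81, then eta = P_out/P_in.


P_in = 1000 * 9.81 * 114.3 * 251.1 / 1e6 = 281.5542 MW
eta = 256.2 / 281.5542 = 0.9099


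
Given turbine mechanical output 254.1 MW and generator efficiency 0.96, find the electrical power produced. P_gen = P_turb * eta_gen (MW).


P_gen = 254.1 * 0.96 = 243.9360 MW


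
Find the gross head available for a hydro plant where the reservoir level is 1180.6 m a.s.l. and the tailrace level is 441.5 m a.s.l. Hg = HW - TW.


Hg = 1180.6 - 441.5 = 739.1000 m


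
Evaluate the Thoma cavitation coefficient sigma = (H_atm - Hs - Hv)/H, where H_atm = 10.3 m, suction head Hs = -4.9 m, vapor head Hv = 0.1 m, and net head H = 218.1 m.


sigma = (10.3 - (-4.9) - 0.1) / 218.1 = 0.0692


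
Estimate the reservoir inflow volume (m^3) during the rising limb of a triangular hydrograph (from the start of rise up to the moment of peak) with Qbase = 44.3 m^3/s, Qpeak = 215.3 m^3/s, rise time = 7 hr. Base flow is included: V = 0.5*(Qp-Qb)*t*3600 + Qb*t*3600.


V = 0.5*(215.3 - 44.3)*7*3600 + 44.3*7*3600 = 3.2710e+06 m^3


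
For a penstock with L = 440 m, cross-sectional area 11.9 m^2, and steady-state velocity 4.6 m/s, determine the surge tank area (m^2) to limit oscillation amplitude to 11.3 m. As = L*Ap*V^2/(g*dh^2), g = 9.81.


As = 440 * 11.9 * 4.6^2 / (9.81 * 11.3^2) = 88.4483 m^2


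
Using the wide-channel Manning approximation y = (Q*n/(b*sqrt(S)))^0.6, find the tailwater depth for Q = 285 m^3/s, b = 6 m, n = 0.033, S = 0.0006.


y = (285 * 0.033 / (6 * 0.0006^0.5))^0.6 = 12.1249 m


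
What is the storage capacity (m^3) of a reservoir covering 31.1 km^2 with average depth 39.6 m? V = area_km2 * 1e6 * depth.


V = 31.1 * 1e6 * 39.6 = 1.2316e+09 m^3


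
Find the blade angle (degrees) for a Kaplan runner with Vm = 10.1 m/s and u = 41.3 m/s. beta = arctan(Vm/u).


beta = arctan(10.1 / 41.3) = 13.7421 degrees


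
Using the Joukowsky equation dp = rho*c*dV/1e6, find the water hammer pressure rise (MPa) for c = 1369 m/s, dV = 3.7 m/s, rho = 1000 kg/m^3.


dp = 1000 * 1369 * 3.7 / 1e6 = 5.0653 MPa


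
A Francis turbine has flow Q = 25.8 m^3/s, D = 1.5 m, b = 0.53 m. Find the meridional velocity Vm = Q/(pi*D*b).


Vm = 25.8 / (pi * 1.5 * 0.53) = 10.3301 m/s


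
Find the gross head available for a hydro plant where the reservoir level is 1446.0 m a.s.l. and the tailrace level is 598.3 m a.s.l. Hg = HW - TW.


Hg = 1446.0 - 598.3 = 847.7000 m


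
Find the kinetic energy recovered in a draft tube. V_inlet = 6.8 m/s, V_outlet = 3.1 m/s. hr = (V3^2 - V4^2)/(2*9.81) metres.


hr = (6.8^2 - 3.1^2) / (2*9.81) = 1.8670 m


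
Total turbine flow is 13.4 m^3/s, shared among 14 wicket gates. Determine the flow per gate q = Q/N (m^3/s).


q = 13.4 / 14 = 0.9571 m^3/s


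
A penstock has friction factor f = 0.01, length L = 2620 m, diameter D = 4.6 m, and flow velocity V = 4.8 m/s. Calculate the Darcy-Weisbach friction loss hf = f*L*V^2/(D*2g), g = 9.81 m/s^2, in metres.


hf = 0.01 * 2620 * 4.8^2 / (4.6 * 2 * 9.81) = 6.6885 m


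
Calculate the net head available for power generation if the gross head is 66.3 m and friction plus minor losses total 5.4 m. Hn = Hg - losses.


Hn = 66.3 - 5.4 = 60.9000 m


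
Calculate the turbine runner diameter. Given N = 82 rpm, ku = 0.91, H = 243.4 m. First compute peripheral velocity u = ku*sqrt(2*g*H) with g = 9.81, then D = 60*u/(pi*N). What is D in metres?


u = 0.91 * sqrt(2*9.81*243.4) = 62.8856 m/s
D = 60 * 62.8856 / (pi * 82) = 14.6467 m


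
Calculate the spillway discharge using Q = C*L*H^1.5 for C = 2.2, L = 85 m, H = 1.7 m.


Q = 2.2 * 85 * 1.7^1.5 = 414.4909 m^3/s


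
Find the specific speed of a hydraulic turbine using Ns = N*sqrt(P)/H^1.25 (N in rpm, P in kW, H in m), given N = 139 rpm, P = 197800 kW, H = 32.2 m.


Ns = 139 * 197800^0.5 / 32.2^1.25 = 805.9500


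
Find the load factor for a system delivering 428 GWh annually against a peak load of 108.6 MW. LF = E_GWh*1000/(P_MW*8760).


LF = 428 * 1000 / (108.6 * 8760) = 0.4499


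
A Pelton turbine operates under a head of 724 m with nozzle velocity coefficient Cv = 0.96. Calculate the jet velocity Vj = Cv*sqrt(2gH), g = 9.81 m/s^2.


Vj = 0.96 * sqrt(2*9.81*724) = 114.4169 m/s


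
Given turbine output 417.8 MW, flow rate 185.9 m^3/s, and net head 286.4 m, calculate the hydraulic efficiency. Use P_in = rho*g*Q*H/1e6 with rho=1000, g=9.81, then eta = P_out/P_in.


P_in = 1000 * 9.81 * 185.9 * 286.4 / 1e6 = 522.3017 MW
eta = 417.8 / 522.3017 = 0.7999


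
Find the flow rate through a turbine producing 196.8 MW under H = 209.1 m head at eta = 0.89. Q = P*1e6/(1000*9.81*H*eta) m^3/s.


Q = 196.8 * 1e6 / (1000 * 9.81 * 209.1 * 0.89) = 107.7983 m^3/s


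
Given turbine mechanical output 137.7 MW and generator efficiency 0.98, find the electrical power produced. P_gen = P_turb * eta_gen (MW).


P_gen = 137.7 * 0.98 = 134.9460 MW


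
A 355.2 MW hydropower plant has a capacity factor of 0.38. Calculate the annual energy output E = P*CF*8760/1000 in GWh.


E = 355.2 * 0.38 * 8760 / 1000 = 1182.3898 GWh


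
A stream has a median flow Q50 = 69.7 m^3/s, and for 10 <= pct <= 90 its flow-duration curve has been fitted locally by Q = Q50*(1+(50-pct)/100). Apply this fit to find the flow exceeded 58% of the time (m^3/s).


Q = 69.7 * (1 + (50 - 58)/100) = 64.1240 m^3/s


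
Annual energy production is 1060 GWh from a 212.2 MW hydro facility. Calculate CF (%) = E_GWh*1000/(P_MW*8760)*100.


CF = 1060 * 1000 / (212.2 * 8760) * 100 = 57.0238 %


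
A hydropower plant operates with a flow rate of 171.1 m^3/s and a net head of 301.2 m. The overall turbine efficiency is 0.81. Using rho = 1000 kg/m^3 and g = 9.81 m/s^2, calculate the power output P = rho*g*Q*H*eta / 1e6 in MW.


P = 1000 * 9.81 * 171.1 * 301.2 * 0.81 / 1e6 = 409.5048 MW


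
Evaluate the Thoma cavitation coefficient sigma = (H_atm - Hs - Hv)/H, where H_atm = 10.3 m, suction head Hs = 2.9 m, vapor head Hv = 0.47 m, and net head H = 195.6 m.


sigma = (10.3 - 2.9 - 0.47) / 195.6 = 0.0354


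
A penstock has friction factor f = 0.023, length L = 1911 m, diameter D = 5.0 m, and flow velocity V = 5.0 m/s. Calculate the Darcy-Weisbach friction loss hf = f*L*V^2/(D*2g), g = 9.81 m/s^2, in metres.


hf = 0.023 * 1911 * 5.0^2 / (5.0 * 2 * 9.81) = 11.2011 m


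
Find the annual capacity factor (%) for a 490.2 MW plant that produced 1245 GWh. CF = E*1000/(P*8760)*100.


CF = 1245 * 1000 / (490.2 * 8760) * 100 = 28.9929 %


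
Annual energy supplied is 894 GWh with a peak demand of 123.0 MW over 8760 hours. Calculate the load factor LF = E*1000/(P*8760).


LF = 894 * 1000 / (123.0 * 8760) = 0.8297


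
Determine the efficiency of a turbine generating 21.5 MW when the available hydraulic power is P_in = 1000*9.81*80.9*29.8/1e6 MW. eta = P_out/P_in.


P_in = 1000 * 9.81 * 80.9 * 29.8 / 1e6 = 23.6501 MW
eta = 21.5 / 23.6501 = 0.9091


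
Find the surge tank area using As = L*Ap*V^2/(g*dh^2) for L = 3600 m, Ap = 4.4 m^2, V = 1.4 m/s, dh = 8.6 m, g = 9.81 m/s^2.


As = 3600 * 4.4 * 1.4^2 / (9.81 * 8.6^2) = 42.7903 m^2


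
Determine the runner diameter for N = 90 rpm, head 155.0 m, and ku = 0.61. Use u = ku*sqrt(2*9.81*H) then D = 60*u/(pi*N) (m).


u = 0.61 * sqrt(2*9.81*155.0) = 33.6392 m/s
D = 60 * 33.6392 / (pi * 90) = 7.1385 m


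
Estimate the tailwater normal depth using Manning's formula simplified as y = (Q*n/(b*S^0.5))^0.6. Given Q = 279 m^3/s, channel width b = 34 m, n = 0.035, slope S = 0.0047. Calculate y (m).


y = (279 * 0.035 / (34 * 0.0047^0.5))^0.6 = 2.3620 m


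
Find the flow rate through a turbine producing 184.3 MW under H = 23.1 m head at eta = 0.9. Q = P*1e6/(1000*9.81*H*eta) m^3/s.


Q = 184.3 * 1e6 / (1000 * 9.81 * 23.1 * 0.9) = 903.6533 m^3/s


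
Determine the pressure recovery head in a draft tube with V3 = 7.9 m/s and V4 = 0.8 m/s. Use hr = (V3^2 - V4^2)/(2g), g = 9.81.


hr = (7.9^2 - 0.8^2) / (2*9.81) = 3.1483 m


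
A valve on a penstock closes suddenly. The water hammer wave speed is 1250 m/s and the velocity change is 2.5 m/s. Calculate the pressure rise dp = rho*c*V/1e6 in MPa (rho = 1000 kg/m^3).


dp = 1000 * 1250 * 2.5 / 1e6 = 3.1250 MPa


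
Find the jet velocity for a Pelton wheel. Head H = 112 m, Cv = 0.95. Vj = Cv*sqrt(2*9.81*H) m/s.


Vj = 0.95 * sqrt(2*9.81*112) = 44.5330 m/s


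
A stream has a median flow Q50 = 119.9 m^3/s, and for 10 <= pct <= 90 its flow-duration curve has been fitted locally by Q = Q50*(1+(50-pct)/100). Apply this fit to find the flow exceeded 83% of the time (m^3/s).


Q = 119.9 * (1 + (50 - 83)/100) = 80.3330 m^3/s


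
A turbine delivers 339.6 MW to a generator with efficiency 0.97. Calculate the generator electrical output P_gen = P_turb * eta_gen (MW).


P_gen = 339.6 * 0.97 = 329.4120 MW


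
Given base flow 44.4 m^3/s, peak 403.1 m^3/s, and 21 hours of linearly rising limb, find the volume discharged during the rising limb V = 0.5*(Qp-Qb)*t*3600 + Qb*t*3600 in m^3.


V = 0.5*(403.1 - 44.4)*21*3600 + 44.4*21*3600 = 1.6916e+07 m^3


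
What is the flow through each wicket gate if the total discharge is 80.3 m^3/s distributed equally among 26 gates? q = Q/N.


q = 80.3 / 26 = 3.0885 m^3/s


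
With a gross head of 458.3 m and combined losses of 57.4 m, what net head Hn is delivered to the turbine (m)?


Hn = 458.3 - 57.4 = 400.9000 m


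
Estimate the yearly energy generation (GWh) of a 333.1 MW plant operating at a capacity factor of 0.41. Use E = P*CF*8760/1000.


E = 333.1 * 0.41 * 8760 / 1000 = 1196.3620 GWh


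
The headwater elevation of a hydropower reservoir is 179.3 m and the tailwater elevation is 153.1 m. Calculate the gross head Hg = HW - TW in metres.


Hg = 179.3 - 153.1 = 26.2000 m


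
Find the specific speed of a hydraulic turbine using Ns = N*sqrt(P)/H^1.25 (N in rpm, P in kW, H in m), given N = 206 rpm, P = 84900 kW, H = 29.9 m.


Ns = 206 * 84900^0.5 / 29.9^1.25 = 858.4838


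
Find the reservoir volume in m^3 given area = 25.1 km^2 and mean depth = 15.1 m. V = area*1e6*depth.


V = 25.1 * 1e6 * 15.1 = 3.7901e+08 m^3


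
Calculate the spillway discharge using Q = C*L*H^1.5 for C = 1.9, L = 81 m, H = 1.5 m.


Q = 1.9 * 81 * 1.5^1.5 = 282.7324 m^3/s


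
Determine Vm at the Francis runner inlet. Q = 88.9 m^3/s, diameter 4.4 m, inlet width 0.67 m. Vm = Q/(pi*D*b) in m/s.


Vm = 88.9 / (pi * 4.4 * 0.67) = 9.5990 m/s


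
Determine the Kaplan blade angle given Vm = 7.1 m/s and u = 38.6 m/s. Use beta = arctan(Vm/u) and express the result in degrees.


beta = arctan(7.1 / 38.6) = 10.4224 degrees


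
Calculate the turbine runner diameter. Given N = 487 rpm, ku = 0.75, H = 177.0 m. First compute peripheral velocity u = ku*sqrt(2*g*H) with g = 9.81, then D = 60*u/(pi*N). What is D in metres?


u = 0.75 * sqrt(2*9.81*177.0) = 44.1975 m/s
D = 60 * 44.1975 / (pi * 487) = 1.7333 m


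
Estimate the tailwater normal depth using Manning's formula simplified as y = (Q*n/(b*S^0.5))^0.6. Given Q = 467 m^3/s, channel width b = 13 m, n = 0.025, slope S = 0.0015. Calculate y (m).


y = (467 * 0.025 / (13 * 0.0015^0.5))^0.6 = 6.5942 m


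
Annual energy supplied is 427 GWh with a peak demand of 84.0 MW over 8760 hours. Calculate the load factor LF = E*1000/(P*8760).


LF = 427 * 1000 / (84.0 * 8760) = 0.5803


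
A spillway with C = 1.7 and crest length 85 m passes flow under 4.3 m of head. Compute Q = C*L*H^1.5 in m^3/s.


Q = 1.7 * 85 * 4.3^1.5 = 1288.4588 m^3/s


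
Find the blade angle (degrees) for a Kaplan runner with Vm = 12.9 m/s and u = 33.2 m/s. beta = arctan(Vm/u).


beta = arctan(12.9 / 33.2) = 21.2338 degrees


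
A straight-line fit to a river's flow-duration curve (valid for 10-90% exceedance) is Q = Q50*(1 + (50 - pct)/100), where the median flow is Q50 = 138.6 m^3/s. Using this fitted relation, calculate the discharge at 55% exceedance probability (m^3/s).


Q = 138.6 * (1 + (50 - 55)/100) = 131.6700 m^3/s


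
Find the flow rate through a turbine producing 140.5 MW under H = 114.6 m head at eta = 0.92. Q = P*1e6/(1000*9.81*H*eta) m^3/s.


Q = 140.5 * 1e6 / (1000 * 9.81 * 114.6 * 0.92) = 135.8423 m^3/s


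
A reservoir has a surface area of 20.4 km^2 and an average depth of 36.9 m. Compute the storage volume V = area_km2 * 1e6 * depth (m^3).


V = 20.4 * 1e6 * 36.9 = 7.5276e+08 m^3


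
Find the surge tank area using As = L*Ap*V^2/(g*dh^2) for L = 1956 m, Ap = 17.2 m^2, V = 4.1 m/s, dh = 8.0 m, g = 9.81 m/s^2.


As = 1956 * 17.2 * 4.1^2 / (9.81 * 8.0^2) = 900.7744 m^2


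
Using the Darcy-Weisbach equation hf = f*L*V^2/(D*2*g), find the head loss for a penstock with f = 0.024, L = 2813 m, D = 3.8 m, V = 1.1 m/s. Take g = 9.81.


hf = 0.024 * 2813 * 1.1^2 / (3.8 * 2 * 9.81) = 1.0957 m


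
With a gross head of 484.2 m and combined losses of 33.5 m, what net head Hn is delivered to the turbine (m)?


Hn = 484.2 - 33.5 = 450.7000 m


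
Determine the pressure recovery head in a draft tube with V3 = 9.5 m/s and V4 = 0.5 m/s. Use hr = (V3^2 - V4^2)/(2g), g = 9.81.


hr = (9.5^2 - 0.5^2) / (2*9.81) = 4.5872 m


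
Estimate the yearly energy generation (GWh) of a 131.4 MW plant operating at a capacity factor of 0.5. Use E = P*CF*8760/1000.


E = 131.4 * 0.5 * 8760 / 1000 = 575.5320 GWh


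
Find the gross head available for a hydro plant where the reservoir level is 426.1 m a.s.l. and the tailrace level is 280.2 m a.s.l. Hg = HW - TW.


Hg = 426.1 - 280.2 = 145.9000 m


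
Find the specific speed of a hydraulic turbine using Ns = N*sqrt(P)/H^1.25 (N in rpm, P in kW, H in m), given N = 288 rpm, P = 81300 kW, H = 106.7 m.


Ns = 288 * 81300^0.5 / 106.7^1.25 = 239.4596


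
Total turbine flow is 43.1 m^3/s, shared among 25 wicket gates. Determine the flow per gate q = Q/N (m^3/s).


q = 43.1 / 25 = 1.7240 m^3/s


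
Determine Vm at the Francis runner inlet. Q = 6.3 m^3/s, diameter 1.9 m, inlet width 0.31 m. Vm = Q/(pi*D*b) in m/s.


Vm = 6.3 / (pi * 1.9 * 0.31) = 3.4047 m/s


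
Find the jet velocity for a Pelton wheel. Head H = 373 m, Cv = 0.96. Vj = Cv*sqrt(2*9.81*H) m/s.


Vj = 0.96 * sqrt(2*9.81*373) = 82.1250 m/s


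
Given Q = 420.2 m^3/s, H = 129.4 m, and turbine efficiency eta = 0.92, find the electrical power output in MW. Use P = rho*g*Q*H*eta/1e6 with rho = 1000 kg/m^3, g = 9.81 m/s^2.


P = 1000 * 9.81 * 420.2 * 129.4 * 0.92 / 1e6 = 490.7351 MW


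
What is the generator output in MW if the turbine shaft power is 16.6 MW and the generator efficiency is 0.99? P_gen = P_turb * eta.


P_gen = 16.6 * 0.99 = 16.4340 MW


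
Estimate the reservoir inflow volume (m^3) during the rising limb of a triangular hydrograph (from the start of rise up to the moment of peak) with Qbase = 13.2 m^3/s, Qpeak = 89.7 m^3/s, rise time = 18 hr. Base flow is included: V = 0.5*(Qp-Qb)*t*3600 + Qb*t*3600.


V = 0.5*(89.7 - 13.2)*18*3600 + 13.2*18*3600 = 3.3340e+06 m^3


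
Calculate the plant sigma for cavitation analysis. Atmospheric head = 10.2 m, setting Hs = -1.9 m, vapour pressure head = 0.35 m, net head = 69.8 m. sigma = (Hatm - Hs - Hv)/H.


sigma = (10.2 - (-1.9) - 0.35) / 69.8 = 0.1683


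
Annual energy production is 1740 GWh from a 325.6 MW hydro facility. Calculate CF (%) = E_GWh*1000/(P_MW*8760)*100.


CF = 1740 * 1000 / (325.6 * 8760) * 100 = 61.0043 %


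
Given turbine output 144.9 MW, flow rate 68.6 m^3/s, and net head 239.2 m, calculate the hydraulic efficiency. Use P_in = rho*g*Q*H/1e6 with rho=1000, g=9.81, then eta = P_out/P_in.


P_in = 1000 * 9.81 * 68.6 * 239.2 / 1e6 = 160.9735 MW
eta = 144.9 / 160.9735 = 0.9001


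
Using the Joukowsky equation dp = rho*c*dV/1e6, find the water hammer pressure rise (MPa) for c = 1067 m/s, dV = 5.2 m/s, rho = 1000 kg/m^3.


dp = 1000 * 1067 * 5.2 / 1e6 = 5.5484 MPa


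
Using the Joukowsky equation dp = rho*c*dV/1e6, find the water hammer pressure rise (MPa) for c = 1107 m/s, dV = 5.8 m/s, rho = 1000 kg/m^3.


dp = 1000 * 1107 * 5.8 / 1e6 = 6.4206 MPa


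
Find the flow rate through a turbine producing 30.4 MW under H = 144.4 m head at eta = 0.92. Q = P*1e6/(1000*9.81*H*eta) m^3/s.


Q = 30.4 * 1e6 / (1000 * 9.81 * 144.4 * 0.92) = 23.3265 m^3/s


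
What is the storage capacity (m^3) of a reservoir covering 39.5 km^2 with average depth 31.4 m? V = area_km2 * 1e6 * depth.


V = 39.5 * 1e6 * 31.4 = 1.2403e+09 m^3


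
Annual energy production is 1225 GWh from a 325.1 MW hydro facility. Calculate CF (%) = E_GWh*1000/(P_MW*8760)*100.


CF = 1225 * 1000 / (325.1 * 8760) * 100 = 43.0145 %


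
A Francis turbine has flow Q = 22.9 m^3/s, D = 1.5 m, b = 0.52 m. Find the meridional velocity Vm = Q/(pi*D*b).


Vm = 22.9 / (pi * 1.5 * 0.52) = 9.3453 m/s


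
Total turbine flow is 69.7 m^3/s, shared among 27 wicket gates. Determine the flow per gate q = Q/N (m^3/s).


q = 69.7 / 27 = 2.5815 m^3/s


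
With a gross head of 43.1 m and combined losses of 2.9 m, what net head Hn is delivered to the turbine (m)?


Hn = 43.1 - 2.9 = 40.2000 m


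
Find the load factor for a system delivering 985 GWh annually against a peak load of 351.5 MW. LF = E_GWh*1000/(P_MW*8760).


LF = 985 * 1000 / (351.5 * 8760) = 0.3199


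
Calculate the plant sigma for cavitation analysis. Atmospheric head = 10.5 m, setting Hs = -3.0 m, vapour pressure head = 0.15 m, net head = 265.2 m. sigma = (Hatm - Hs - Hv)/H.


sigma = (10.5 - (-3.0) - 0.15) / 265.2 = 0.0503


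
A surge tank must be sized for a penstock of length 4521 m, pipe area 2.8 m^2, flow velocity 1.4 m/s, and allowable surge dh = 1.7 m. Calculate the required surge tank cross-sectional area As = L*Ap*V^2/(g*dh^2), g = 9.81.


As = 4521 * 2.8 * 1.4^2 / (9.81 * 1.7^2) = 875.1485 m^2


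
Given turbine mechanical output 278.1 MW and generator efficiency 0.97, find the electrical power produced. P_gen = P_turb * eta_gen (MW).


P_gen = 278.1 * 0.97 = 269.7570 MW


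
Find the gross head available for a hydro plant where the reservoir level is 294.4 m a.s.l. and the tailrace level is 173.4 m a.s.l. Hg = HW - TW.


Hg = 294.4 - 173.4 = 121.0000 m


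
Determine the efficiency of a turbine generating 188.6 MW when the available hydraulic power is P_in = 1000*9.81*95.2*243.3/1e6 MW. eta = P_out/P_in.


P_in = 1000 * 9.81 * 95.2 * 243.3 / 1e6 = 227.2208 MW
eta = 188.6 / 227.2208 = 0.8300


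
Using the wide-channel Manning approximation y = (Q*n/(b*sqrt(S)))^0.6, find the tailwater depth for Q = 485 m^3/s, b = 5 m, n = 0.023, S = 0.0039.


y = (485 * 0.023 / (5 * 0.0039^0.5))^0.6 = 8.5463 m


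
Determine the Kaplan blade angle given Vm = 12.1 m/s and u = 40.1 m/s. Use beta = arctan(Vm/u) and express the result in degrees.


beta = arctan(12.1 / 40.1) = 16.7910 degrees


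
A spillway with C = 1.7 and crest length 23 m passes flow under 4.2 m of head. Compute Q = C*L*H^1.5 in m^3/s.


Q = 1.7 * 23 * 4.2^1.5 = 336.5509 m^3/s


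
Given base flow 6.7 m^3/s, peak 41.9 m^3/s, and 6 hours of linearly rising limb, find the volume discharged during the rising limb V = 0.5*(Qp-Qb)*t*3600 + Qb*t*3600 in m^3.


V = 0.5*(41.9 - 6.7)*6*3600 + 6.7*6*3600 = 524880.0000 m^3


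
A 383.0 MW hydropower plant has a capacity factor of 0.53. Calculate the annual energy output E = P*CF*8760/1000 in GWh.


E = 383.0 * 0.53 * 8760 / 1000 = 1778.1924 GWh


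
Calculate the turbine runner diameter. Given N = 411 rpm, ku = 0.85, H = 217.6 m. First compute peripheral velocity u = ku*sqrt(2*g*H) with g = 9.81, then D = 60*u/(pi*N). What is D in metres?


u = 0.85 * sqrt(2*9.81*217.6) = 55.5390 m/s
D = 60 * 55.5390 / (pi * 411) = 2.5808 m


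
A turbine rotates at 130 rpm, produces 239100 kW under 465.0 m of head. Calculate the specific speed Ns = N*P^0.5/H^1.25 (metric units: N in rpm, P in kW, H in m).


Ns = 130 * 239100^0.5 / 465.0^1.25 = 29.4386


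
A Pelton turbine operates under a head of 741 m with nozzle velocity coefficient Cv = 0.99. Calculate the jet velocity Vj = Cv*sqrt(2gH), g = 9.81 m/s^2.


Vj = 0.99 * sqrt(2*9.81*741) = 119.3696 m/s


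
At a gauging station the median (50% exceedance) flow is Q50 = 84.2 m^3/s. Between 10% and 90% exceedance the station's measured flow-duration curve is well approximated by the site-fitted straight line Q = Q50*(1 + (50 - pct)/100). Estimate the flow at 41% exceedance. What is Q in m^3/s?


Q = 84.2 * (1 + (50 - 41)/100) = 91.7780 m^3/s


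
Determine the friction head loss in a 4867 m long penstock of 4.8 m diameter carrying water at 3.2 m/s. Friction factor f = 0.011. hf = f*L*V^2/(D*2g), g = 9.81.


hf = 0.011 * 4867 * 3.2^2 / (4.8 * 2 * 9.81) = 5.8212 m


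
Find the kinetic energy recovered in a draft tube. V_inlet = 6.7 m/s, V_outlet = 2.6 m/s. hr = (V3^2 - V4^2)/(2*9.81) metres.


hr = (6.7^2 - 2.6^2) / (2*9.81) = 1.9434 m


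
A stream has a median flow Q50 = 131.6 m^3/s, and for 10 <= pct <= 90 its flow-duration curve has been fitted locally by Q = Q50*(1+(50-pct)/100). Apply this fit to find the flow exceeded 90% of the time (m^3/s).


Q = 131.6 * (1 + (50 - 90)/100) = 78.9600 m^3/s


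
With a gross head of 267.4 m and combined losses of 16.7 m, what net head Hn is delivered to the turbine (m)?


Hn = 267.4 - 16.7 = 250.7000 m


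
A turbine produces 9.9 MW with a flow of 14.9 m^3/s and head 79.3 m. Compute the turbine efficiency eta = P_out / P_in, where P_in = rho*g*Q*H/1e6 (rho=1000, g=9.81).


P_in = 1000 * 9.81 * 14.9 * 79.3 / 1e6 = 11.5912 MW
eta = 9.9 / 11.5912 = 0.8541


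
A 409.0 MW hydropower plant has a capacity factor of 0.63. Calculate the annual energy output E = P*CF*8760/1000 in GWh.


E = 409.0 * 0.63 * 8760 / 1000 = 2257.1892 GWh


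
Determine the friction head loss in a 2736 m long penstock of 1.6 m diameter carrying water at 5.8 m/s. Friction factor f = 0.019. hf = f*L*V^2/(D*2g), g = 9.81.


hf = 0.019 * 2736 * 5.8^2 / (1.6 * 2 * 9.81) = 55.7066 m
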